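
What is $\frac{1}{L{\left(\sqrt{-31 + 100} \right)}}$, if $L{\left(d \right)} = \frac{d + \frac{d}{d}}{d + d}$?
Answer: $\frac{69}{34} - \frac{\sqrt{69}}{34} \approx 1.7851$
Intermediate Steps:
$L{\left(d \right)} = \frac{1 + d}{2 d}$ ($L{\left(d \right)} = \frac{d + 1}{2 d} = \left(1 + d\right) \frac{1}{2 d} = \frac{1 + d}{2 d}$)
$\frac{1}{L{\left(\sqrt{-31 + 100} \right)}} = \frac{1}{\frac{1}{2} \frac{1}{\sqrt{-31 + 100}} \left(1 + \sqrt{-31 + 100}\right)} = \frac{1}{\frac{1}{2} \frac{1}{\sqrt{69}} \left(1 + \sqrt{69}\right)} = \frac{1}{\frac{1}{2} \frac{\sqrt{69}}{69} \left(1 + \sqrt{69}\right)} = \frac{1}{\frac{1}{138} \sqrt{69} \left(1 + \sqrt{69}\right)} = \frac{2 \sqrt{69}}{1 + \sqrt{69}}$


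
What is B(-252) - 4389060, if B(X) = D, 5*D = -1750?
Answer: -4389410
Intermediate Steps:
D = -350 (D = (⅕)*(-1750) = -350)
B(X) = -350
B(-252) - 4389060 = -350 - 4389060 = -4389410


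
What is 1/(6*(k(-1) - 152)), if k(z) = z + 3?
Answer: -1/900 ≈ -0.0011111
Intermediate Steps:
k(z) = 3 + z
1/(6*(k(-1) - 152)) = 1/(6*((3 - 1) - 152)) = 1/(6*(2 - 152)) = 1/(6*(-150)) = 1/(-900) = -1/900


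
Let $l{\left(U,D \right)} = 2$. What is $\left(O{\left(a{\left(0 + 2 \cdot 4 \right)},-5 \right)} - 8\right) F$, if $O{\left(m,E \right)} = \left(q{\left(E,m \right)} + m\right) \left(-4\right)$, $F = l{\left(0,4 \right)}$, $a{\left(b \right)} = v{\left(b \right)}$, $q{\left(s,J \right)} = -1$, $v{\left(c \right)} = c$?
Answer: $-72$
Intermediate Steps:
$a{\left(b \right)} = b$
$F = 2$
$O{\left(m,E \right)} = 4 - 4 m$ ($O{\left(m,E \right)} = \left(-1 + m\right) \left(-4\right) = 4 - 4 m$)
$\left(O{\left(a{\left(0 + 2 \cdot 4 \right)},-5 \right)} - 8\right) F = \left(\left(4 - 4 \left(0 + 2 \cdot 4\right)\right) - 8\right) 2 = \left(\left(4 - 4 \left(0 + 8\right)\right) - 8\right) 2 = \left(\left(4 - 32\right) - 8\right) 2 = \left(-28 - 8\right) 2 = \left(-36\right) 2 = -72$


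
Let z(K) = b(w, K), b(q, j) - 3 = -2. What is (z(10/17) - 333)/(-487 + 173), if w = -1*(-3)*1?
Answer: 166/157 ≈ 1.0573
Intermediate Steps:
w = 3 (w = 3*1 = 3)
b(q, j) = 1 (b(q, j) = 3 - 2 = 1)
z(K) = 1
(z(10/17) - 333)/(-487 + 173) = (1 - 333)/(-487 + 173) = -332/(-314) = -332*(-1/314) = 166/157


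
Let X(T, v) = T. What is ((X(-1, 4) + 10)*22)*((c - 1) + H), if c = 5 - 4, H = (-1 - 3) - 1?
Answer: -990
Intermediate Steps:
H = -5 (H = -4 - 1 = -5)
c = 1
((X(-1, 4) + 10)*22)*((c - 1) + H) = ((-1 + 10)*22)*((1 - 1) - 5) = (9*22)*(0 - 5) = 198*(-5) = -990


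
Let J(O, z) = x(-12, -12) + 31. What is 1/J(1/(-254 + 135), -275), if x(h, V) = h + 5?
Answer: 1/24 ≈ 0.041667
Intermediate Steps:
x(h, V) = 5 + h
J(O, z) = 24 (J(O, z) = (5 - 12) + 31 = -7 + 31 = 24)
1/J(1/(-254 + 135), -275) = 1/24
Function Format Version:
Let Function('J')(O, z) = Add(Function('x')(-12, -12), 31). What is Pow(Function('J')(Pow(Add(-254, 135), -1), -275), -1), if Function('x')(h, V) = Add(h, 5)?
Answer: Rational(1, 24) ≈ 0.041667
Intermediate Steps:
Function('x')(h, V) = Add(5, h)
Function('J')(O, z) = 24 (Function('J')(O, z) = Add(Add(5, -12), 31) = Add(-7, 31) = 24)
Pow(Function('J')(Pow(Add(-254, 135), -1), -275), -1) = Pow(24, -1) = Rational(1, 24)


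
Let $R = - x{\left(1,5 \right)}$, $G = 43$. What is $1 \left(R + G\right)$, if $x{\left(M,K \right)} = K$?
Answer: $38$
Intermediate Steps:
$R = -5$ ($R = \left(-1\right) 5 = -5$)
$1 \left(R + G\right) = 1 \left(-5 + 43\right) = 1 \cdot 38 = 38$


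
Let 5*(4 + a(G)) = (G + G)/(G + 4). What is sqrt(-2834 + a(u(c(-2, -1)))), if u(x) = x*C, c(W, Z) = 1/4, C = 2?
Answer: 2*I*sqrt(159635)/15 ≈ 53.272*I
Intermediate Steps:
c(W, Z) = 1/4
u(x) = 2*x (u(x) = x*2 = 2*x)
a(G) = -4 + 2*G/(5*(4 + G)) (a(G) = -4 + ((G + G)/(G + 4))/5 = -4 + ((2*G)/(4 + G))/5 = -4 + (2*G/(4 + G))/5 = -4 + 2*G/(5*(4 + G)))
sqrt(-2834 + a(u(c(-2, -1)))) = sqrt(-2834 + 2*(-40 - 18/4)/(5*(4 + 2*(1/4)))) = sqrt(-2834 + 2*(-40 - 9*1/2)/(5*(4 + 1/2))) = sqrt(-2834 + 2*(-40 - 9/2)/(5*(9/2))) = sqrt(-2834 + (2/5)*(2/9)*(-89/2)) = sqrt(-2834 - 178/45) = sqrt(-127708/45) = 2*I*sqrt(159635)/15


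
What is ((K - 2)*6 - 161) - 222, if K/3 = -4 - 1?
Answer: -485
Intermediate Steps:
K = -15 (K = 3*(-4 - 1) = 3*(-5) = -15)
((K - 2)*6 - 161) - 222 = ((-15 - 2)*6 - 161) - 222 = (-17*6 - 161) - 222 = (-102 - 161) - 222 = -263 - 222 = -485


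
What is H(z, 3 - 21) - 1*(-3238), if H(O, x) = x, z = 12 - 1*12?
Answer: 3220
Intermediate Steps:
z = 0 (z = 12 - 12 = 0)
H(z, 3 - 21) - 1*(-3238) = (3 - 21) - 1*(-3238) = -18 + 3238 = 3220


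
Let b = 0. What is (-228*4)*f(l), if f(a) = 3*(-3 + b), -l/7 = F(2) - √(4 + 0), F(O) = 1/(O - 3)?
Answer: 8208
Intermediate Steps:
F(O) = 1/(-3 + O)
l = 21 (l = -7*(1/(-3 + 2) - √(4 + 0)) = -7*(1/(-1) - √4) = -7*(-1 - 1*2) = -7*(-1 - 2) = -7*(-3) = 21)
f(a) = -9 (f(a) = 3*(-3 + 0) = 3*(-3) = -9)
(-228*4)*f(l) = -228*4*(-9) = -57*16*(-9) = -912*(-9) = 8208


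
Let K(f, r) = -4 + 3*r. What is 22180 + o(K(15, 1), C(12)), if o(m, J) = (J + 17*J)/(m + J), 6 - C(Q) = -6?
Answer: 244196/11 ≈ 22200.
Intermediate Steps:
C(Q) = 12 (C(Q) = 6 - 1*(-6) = 6 + 6 = 12)
o(m, J) = 18*J/(J + m) (o(m, J) = (18*J)/(J + m) = 18*J/(J + m))
22180 + o(K(15, 1), C(12)) = 22180 + 18*12/(12 + (-4 + 3*1)) = 22180 + 18*12/(12 + (-4 + 3)) = 22180 + 18*12/(12 - 1) = 22180 + 18*12/11 = 22180 + 18*12*(1/11) = 22180 + 216/11 = 244196/11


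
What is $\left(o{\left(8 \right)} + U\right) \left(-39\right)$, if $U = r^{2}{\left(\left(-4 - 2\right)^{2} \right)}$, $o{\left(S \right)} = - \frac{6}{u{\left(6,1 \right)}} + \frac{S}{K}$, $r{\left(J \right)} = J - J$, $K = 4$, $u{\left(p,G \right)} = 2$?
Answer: $39$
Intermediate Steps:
$r{\left(J \right)} = 0$
$o{\left(S \right)} = -3 + \frac{S}{4}$ ($o{\left(S \right)} = - \frac{6}{2} + \frac{S}{4} = \left(-6\right) \frac{1}{2} + S \frac{1}{4} = -3 + \frac{S}{4}$)
$U = 0$ ($U = 0^{2} = 0$)
$\left(o{\left(8 \right)} + U\right) \left(-39\right) = \left(\left(-3 + \frac{1}{4} \cdot 8\right) + 0\right) \left(-39\right) = \left(\left(-3 + 2\right) + 0\right) \left(-39\right) = \left(-1 + 0\right) \left(-39\right) = \left(-1\right) \left(-39\right) = 39$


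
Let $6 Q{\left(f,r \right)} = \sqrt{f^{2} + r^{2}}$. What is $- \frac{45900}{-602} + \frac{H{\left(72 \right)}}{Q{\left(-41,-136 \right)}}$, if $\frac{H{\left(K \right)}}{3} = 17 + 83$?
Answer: $\frac{22950}{301} + \frac{1800 \sqrt{20177}}{20177} \approx 88.918$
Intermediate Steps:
$Q{\left(f,r \right)} = \frac{\sqrt{f^{2} + r^{2}}}{6}$
$H{\left(K \right)} = 300$ ($H{\left(K \right)} = 3 \left(17 + 83\right) = 3 \cdot 100 = 300$)
$- \frac{45900}{-602} + \frac{H{\left(72 \right)}}{Q{\left(-41,-136 \right)}} = - \frac{45900}{-602} + \frac{300}{\frac{1}{6} \sqrt{\left(-41\right)^{2} + \left(-136\right)^{2}}} = \left(-45900\right) \left(- \frac{1}{602}\right) + \frac{300}{\frac{1}{6} \sqrt{1681 + 18496}} = \frac{22950}{301} + \frac{300}{\frac{1}{6} \sqrt{20177}} = \frac{22950}{301} + 300 \frac{6 \sqrt{20177}}{20177} = \frac{22950}{301} + \frac{1800 \sqrt{20177}}{20177}$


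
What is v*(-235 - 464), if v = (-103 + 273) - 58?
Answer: -78288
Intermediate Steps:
v = 112 (v = 170 - 58 = 112)
v*(-235 - 464) = 112*(-235 - 464) = 112*(-699) = -78288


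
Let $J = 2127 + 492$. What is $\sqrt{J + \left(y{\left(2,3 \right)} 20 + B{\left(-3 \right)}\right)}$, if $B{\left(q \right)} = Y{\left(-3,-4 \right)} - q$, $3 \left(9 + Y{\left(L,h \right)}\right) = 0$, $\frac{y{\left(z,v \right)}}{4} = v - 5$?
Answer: $\sqrt{2453} \approx 49.528$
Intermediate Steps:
$y{\left(z,v \right)} = -20 + 4 v$ ($y{\left(z,v \right)} = 4 \left(v - 5\right) = 4 \left(-5 + v\right) = -20 + 4 v$)
$Y{\left(L,h \right)} = -9$ ($Y{\left(L,h \right)} = -9 + \frac{1}{3} \cdot 0 = -9 + 0 = -9$)
$B{\left(q \right)} = -9 - q$
$J = 2619$
$\sqrt{J + \left(y{\left(2,3 \right)} 20 + B{\left(-3 \right)}\right)} = \sqrt{2619 + \left(\left(-20 + 4 \cdot 3\right) 20 - 6\right)} = \sqrt{2619 + \left(\left(-20 + 12\right) 20 + \left(-9 + 3\right)\right)} = \sqrt{2619 - 166} = \sqrt{2453}$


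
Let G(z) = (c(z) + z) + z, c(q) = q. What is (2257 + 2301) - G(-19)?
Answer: 4615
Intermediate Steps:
G(z) = 3*z (G(z) = (z + z) + z = 2*z + z = 3*z)
(2257 + 2301) - G(-19) = (2257 + 2301) - 3*(-19) = 4558 - 1*(-57) = 4558 + 57 = 4615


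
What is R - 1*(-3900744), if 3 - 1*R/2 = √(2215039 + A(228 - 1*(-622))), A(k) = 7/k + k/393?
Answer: 3900750 - √9887004831771762/33405 ≈ 3.8978e+6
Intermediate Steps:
A(k) = 7/k + k/393 (A(k) = 7/k + k*(1/393) = 7/k + k/393)
R = 6 - √9887004831771762/33405 (R = 6 - 2*√(2215039 + (7/(228 - 1*(-622)) + (228 - 1*(-622))/393)) = 6 - 2*√(2215039 + (7/(228 + 622) + (228 + 622)/393)) = 6 - 2*√(2215039 + (7/850 + (1/393)*850)) = 6 - 2*√(2215039 + (7*(1/850) + 850/393)) = 6 - 2*√(2215039 + (7/850 + 850/393)) = 6 - 2*√(2215039 + 725251/334050) = 6 - √9887004831771762/33405 ≈ -2970.6)
R - 1*(-3900744) = (6 - √9887004831771762/33405) - 1*(-3900744) = (6 - √9887004831771762/33405) + 3900744 = 3900750 - √9887004831771762/33405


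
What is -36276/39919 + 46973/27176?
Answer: 889278611/1084838744 ≈ 0.81973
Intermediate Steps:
-36276/39919 + 46973/27176 = 889278611/1084838744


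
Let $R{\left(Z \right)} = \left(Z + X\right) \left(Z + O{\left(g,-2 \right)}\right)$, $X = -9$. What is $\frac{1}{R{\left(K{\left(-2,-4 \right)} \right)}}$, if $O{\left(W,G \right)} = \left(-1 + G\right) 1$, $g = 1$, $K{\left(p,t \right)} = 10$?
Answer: $\frac{1}{7} \approx 0.14286$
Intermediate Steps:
$O{\left(W,G \right)} = -1 + G$
$R{\left(Z \right)} = \left(-9 + Z\right) \left(-3 + Z\right)$ ($R{\left(Z \right)} = \left(Z - 9\right) \left(Z - 3\right) = \left(-9 + Z\right) \left(Z - 3\right) = \left(-9 + Z\right) \left(-3 + Z\right)$)
$\frac{1}{R{\left(K{\left(-2,-4 \right)} \right)}} = \frac{1}{27 + 10^{2} - 120} = \frac{1}{27 + 100 - 120} = \frac{1}{7}$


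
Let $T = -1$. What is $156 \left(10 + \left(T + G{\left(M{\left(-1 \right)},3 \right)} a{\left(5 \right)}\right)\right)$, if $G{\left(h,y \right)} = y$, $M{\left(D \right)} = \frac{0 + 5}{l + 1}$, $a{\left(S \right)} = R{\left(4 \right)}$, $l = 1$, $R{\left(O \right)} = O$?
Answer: $3276$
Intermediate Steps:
$a{\left(S \right)} = 4$
$M{\left(D \right)} = \frac{5}{2}$ ($M{\left(D \right)} = \frac{0 + 5}{1 + 1} = \frac{5}{2}$)
$156 \left(10 + \left(T + G{\left(M{\left(-1 \right)},3 \right)} a{\left(5 \right)}\right)\right) = 156 \left(10 + \left(-1 + 3 \cdot 4\right)\right) = 156 \left(10 + \left(-1 + 12\right)\right) = 156 \left(10 + 11\right) = 156 \cdot 21 = 3276$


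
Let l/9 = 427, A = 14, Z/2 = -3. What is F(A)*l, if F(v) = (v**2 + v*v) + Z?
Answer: 1483398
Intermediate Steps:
Z = -6 (Z = 2*(-3) = -6)
F(v) = -6 + 2*v**2 (F(v) = (v**2 + v*v) - 6 = (v**2 + v**2) - 6 = 2*v**2 - 6 = -6 + 2*v**2)
l = 3843 (l = 9*427 = 3843)
F(A)*l = (-6 + 2*14**2)*3843 = (-6 + 2*196)*3843 = (-6 + 392)*3843 = 386*3843 = 1483398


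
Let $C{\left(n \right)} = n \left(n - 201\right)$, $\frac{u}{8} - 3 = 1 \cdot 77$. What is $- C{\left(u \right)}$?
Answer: $-280960$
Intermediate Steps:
$u = 640$ ($u = 24 + 8 \cdot 1 \cdot 77 = 24 + 8 \cdot 77 = 24 + 616 = 640$)
$C{\left(n \right)} = n \left(-201 + n\right)$
$- C{\left(u \right)} = - 640 \left(-201 + 640\right) = - 640 \cdot 439 = \left(-1\right) 280960 = -280960$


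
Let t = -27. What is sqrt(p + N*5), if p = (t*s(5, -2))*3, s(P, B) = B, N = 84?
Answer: sqrt(582) ≈ 24.125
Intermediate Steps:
p = 162 (p = -27*(-2)*3 = 54*3 = 162)
sqrt(p + N*5) = sqrt(162 + 84*5) = sqrt(162 + 420) = sqrt(582)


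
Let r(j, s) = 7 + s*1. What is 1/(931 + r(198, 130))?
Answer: 1/1068 ≈ 0.00093633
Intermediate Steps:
r(j, s) = 7 + s
1/(931 + r(198, 130)) = 1/(931 + (7 + 130)) = 1/(931 + 137) = 1/1068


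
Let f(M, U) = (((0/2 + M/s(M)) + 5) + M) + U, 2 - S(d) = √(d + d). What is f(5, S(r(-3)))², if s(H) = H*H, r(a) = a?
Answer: 3571/25 - 122*I*√6/5 ≈ 142.84 - 59.768*I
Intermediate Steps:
s(H) = H²
S(d) = 2 - √2*√d (S(d) = 2 - √(d + d) = 2 - √(2*d) = 2 - √2*√d)
f(M, U) = 5 + M + U + 1/M (f(M, U) = (((0/2 + M/(M²)) + 5) + M) + U = (((0*(½) + M/M²) + 5) + M) + U = (((0 + 1/M) + 5) + M) + U = ((1/M + 5) + M) + U = ((5 + 1/M) + M) + U = (5 + M + 1/M) + U = 5 + M + U + 1/M)
f(5, S(r(-3)))² = (5 + 5 + (2 - √2*√(-3)) + 1/5)² = (5 + 5 + (2 - √2*I*√3) + ⅕)² = (5 + 5 + (2 - I*√6) + ⅕)² = (61/5 - I*√6)²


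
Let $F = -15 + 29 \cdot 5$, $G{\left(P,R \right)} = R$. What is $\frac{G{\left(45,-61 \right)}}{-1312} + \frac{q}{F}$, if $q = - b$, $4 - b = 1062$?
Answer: $\frac{698013}{85280} \approx 8.185$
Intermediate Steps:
$b = -1058$ ($b = 4 - 1062 = -1058$)
$F = 130$ ($F = -15 + 145 = 130$)
$q = 1058$ ($q = \left(-1\right) \left(-1058\right) = 1058$)
$\frac{G{\left(45,-61 \right)}}{-1312} + \frac{q}{F} = - \frac{61}{-1312} + \frac{1058}{130} = \left(-61\right) \left(- \frac{1}{1312}\right) + 1058 \cdot \frac{1}{130} = \frac{61}{1312} + \frac{529}{65} = \frac{698013}{85280}$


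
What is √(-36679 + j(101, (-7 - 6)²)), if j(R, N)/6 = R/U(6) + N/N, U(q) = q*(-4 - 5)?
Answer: I*√330158/3 ≈ 191.53*I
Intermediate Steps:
U(q) = -9*q (U(q) = q*(-9) = -9*q)
j(R, N) = 6 - R/9 (j(R, N) = 6*(R/((-9*6)) + N/N) = 6*(R/(-54) + 1) = 6*(R*(-1/54) + 1) = 6*(-R/54 + 1) = 6*(1 - R/54) = 6 - R/9)
√(-36679 + j(101, (-7 - 6)²)) = √(-36679 + (6 - ⅑*101)) = √(-36679 + (6 - 101/9)) = √(-36679 - 47/9) = √(-330158/9) = I*√330158/3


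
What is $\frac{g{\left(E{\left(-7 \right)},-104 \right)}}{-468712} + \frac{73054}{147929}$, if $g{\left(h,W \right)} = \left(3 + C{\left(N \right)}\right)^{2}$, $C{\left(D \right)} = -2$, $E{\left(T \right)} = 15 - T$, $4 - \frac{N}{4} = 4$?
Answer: $\frac{34241138519}{69336097448} \approx 0.49384$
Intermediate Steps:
$N = 0$ ($N = 16 - 16 = 0$)
$g{\left(h,W \right)} = 1$ ($g{\left(h,W \right)} = \left(3 - 2\right)^{2} = 1^{2} = 1$)
$\frac{g{\left(E{\left(-7 \right)},-104 \right)}}{-468712} + \frac{73054}{147929} = 1 \frac{1}{-468712} + \frac{73054}{147929} = 1 \left(- \frac{1}{468712}\right) + 73054 \cdot \frac{1}{147929} = - \frac{1}{468712} + \frac{73054}{147929} = \frac{34241138519}{69336097448}$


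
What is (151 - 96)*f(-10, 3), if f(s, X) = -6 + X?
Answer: -165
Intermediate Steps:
(151 - 96)*f(-10, 3) = (151 - 96)*(-6 + 3) = 55*(-3) = -165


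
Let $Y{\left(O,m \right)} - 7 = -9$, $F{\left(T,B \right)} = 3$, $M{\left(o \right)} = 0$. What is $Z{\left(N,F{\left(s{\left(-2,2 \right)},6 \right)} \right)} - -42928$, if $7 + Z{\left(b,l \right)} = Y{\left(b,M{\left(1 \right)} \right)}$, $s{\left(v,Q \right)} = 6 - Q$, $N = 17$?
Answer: $42919$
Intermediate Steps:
$Y{\left(O,m \right)} = -2$ ($Y{\left(O,m \right)} = 7 - 9 = -2$)
$Z{\left(b,l \right)} = -9$ ($Z{\left(b,l \right)} = -7 - 2 = -9$)
$Z{\left(N,F{\left(s{\left(-2,2 \right)},6 \right)} \right)} - -42928 = -9 - -42928 = -9 + 42928 = 42919$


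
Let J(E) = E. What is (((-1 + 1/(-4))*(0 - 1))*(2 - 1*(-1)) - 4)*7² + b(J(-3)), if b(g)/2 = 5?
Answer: -9/4 ≈ -2.2500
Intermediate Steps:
b(g) = 10 (b(g) = 2*5 = 10)
(((-1 + 1/(-4))*(0 - 1))*(2 - 1*(-1)) - 4)*7² + b(J(-3)) = (((-1 + 1/(-4))*(0 - 1))*(2 - 1*(-1)) - 4)*7² + 10 = (((-1 - ¼)*(-1))*(2 + 1) - 4)*49 + 10 = (-5/4*(-1)*3 - 4)*49 + 10 = ((5/4)*3 - 4)*49 + 10 = (15/4 - 4)*49 + 10 = -¼*49 + 10 = -49/4 + 10 = -9/4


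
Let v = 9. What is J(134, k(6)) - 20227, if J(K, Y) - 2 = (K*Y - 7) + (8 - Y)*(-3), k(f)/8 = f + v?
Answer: -3816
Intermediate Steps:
k(f) = 72 + 8*f (k(f) = 8*(f + 9) = 8*(9 + f) = 72 + 8*f)
J(K, Y) = -29 + 3*Y + K*Y (J(K, Y) = 2 + ((K*Y - 7) + (8 - Y)*(-3)) = 2 + ((-7 + K*Y) + (-24 + 3*Y)) = 2 + (-31 + 3*Y + K*Y) = -29 + 3*Y + K*Y)
J(134, k(6)) - 20227 = (-29 + 3*(72 + 8*6) + 134*(72 + 8*6)) - 20227 = (-29 + 3*(72 + 48) + 134*(72 + 48)) - 20227 = (-29 + 3*120 + 134*120) - 20227 = (-29 + 360 + 16080) - 20227 = 16411 - 20227 = -3816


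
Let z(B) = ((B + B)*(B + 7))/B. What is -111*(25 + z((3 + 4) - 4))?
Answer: -4995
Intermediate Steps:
z(B) = 14 + 2*B (z(B) = ((2*B)*(7 + B))/B = (2*B*(7 + B))/B = 14 + 2*B)
-111*(25 + z((3 + 4) - 4)) = -111*(25 + (14 + 2*((3 + 4) - 4))) = -111*(25 + (14 + 2*(7 - 4))) = -111*(25 + (14 + 2*3)) = -111*(25 + (14 + 6)) = -111*(25 + 20) = -111*45 = -4995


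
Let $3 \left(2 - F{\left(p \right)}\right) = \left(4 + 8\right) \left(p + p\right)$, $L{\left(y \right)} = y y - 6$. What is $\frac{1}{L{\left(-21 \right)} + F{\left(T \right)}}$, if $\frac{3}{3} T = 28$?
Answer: $\frac{1}{213} \approx 0.0046948$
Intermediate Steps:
$L{\left(y \right)} = -6 + y^{2}$ ($L{\left(y \right)} = y^{2} - 6 = -6 + y^{2}$)
$T = 28$
$F{\left(p \right)} = 2 - 8 p$ ($F{\left(p \right)} = 2 - \frac{\left(4 + 8\right) \left(p + p\right)}{3} = 2 - \frac{12 \cdot 2 p}{3} = 2 - \frac{24 p}{3} = 2 - 8 p$)
$\frac{1}{L{\left(-21 \right)} + F{\left(T \right)}} = \frac{1}{\left(-6 + \left(-21\right)^{2}\right) + \left(2 - 224\right)} = \frac{1}{\left(-6 + 441\right) + \left(2 - 224\right)} = \frac{1}{435 - 222} = \frac{1}{213}$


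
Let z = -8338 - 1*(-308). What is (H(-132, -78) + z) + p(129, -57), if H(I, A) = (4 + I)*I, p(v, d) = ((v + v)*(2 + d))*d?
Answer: 817696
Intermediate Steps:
p(v, d) = 2*d*v*(2 + d) (p(v, d) = ((2*v)*(2 + d))*d = (2*v*(2 + d))*d = 2*d*v*(2 + d))
H(I, A) = I*(4 + I)
z = -8030 (z = -8338 + 308 = -8030)
(H(-132, -78) + z) + p(129, -57) = (-132*(4 - 132) - 8030) + 2*(-57)*129*(2 - 57) = (-132*(-128) - 8030) + 2*(-57)*129*(-55) = (16896 - 8030) + 808830 = 8866 + 808830 = 817696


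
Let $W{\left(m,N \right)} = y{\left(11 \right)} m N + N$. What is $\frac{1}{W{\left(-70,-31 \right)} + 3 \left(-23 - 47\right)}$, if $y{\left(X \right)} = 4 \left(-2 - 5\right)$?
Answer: $- \frac{1}{61001} \approx -1.6393 \cdot 10^{-5}$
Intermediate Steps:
$y{\left(X \right)} = -28$ ($y{\left(X \right)} = 4 \left(-7\right) = -28$)
$W{\left(m,N \right)} = N - 28 N m$ ($W{\left(m,N \right)} = - 28 m N + N = - 28 N m + N = N - 28 N m$)
$\frac{1}{W{\left(-70,-31 \right)} + 3 \left(-23 - 47\right)} = \frac{1}{- 31 \left(1 - -1960\right) + 3 \left(-23 - 47\right)} = \frac{1}{- 31 \left(1 + 1960\right) + 3 \left(-70\right)} = \frac{1}{\left(-31\right) 1961 - 210} = \frac{1}{-60791 - 210} = \frac{1}{-61001} = - \frac{1}{61001}$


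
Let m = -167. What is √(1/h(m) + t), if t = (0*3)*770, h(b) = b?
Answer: I*√167/167 ≈ 0.077382*I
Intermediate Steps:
t = 0 (t = 0*770 = 0)
√(1/h(m) + t) = √(1/(-167) + 0) = √(-1/167 + 0) = √(-1/167) = I*√167/167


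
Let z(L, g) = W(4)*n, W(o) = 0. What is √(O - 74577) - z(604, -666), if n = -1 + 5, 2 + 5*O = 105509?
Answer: I*√1336890/5 ≈ 231.25*I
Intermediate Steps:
O = 105507/5 (O = -⅖ + (⅕)*105509 = -⅖ + 105509/5 = 105507/5 ≈ 21101.)
n = 4
z(L, g) = 0 (z(L, g) = 0*4 = 0)
√(O - 74577) - z(604, -666) = √(105507/5 - 74577) - 1*0 = √(-267378/5) + 0 = I*√1336890/5 + 0 = I*√1336890/5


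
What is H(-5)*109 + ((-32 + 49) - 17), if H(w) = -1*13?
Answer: -1417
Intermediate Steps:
H(w) = -13
H(-5)*109 + ((-32 + 49) - 17) = -13*109 + ((-32 + 49) - 17) = -1417 + (17 - 17) = -1417 + 0 = -1417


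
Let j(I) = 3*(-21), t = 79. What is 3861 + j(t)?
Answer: 3798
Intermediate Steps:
j(I) = -63
3861 + j(t) = 3861 - 63 = 3798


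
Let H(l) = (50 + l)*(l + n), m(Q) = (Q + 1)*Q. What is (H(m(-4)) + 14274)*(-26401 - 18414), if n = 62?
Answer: -845300530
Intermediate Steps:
m(Q) = Q*(1 + Q) (m(Q) = (1 + Q)*Q = Q*(1 + Q))
H(l) = (50 + l)*(62 + l) (H(l) = (50 + l)*(l + 62) = (50 + l)*(62 + l))
(H(m(-4)) + 14274)*(-26401 - 18414) = ((3100 + (-4*(1 - 4))² + 112*(-4*(1 - 4))) + 14274)*(-26401 - 18414) = ((3100 + (-4*(-3))² + 112*(-4*(-3))) + 14274)*(-44815) = ((3100 + 12² + 112*12) + 14274)*(-44815) = ((3100 + 144 + 1344) + 14274)*(-44815) = (4588 + 14274)*(-44815) = 18862*(-44815) = -845300530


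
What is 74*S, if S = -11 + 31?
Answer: 1480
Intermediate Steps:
S = 20
74*S = 74*20 = 1480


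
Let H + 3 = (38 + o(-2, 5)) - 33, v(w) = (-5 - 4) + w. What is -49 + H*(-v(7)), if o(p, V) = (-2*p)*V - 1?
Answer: -7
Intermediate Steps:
v(w) = -9 + w
o(p, V) = -1 - 2*V*p (o(p, V) = -2*V*p - 1 = -1 - 2*V*p)
H = 21 (H = -3 + ((38 + (-1 - 2*5*(-2))) - 33) = -3 + ((38 + (-1 + 20)) - 33) = -3 + ((38 + 19) - 33) = -3 + (57 - 33) = -3 + 24 = 21)
-49 + H*(-v(7)) = -49 + 21*(-(-9 + 7)) = -49 + 21*(-1*(-2)) = -49 + 21*2 = -49 + 42 = -7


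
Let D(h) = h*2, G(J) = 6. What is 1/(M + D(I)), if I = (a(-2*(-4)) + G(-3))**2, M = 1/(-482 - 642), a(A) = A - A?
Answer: 1124/80927 ≈ 0.013889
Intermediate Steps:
a(A) = 0
M = -1/1124 (M = 1/(-1124) = -1/1124 ≈ -0.00088968)
I = 36 (I = (0 + 6)**2 = 6**2 = 36)
D(h) = 2*h
1/(M + D(I)) = 1/(-1/1124 + 2*36) = 1/(-1/1124 + 72) = 1/(80927/1124) = 1124/80927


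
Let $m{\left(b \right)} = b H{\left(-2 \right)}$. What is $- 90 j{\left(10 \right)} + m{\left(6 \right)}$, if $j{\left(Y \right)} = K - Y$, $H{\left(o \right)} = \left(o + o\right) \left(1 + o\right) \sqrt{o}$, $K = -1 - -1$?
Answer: $900 + 24 i \sqrt{2} \approx 900.0 + 33.941 i$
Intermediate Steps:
$K = 0$ ($K = -1 + 1 = 0$)
$H{\left(o \right)} = 2 o^{\frac{3}{2}} \left(1 + o\right)$ ($H{\left(o \right)} = 2 o \left(1 + o\right) \sqrt{o} = 2 o^{\frac{3}{2}} \left(1 + o\right)$)
$m{\left(b \right)} = 4 i b \sqrt{2}$ ($m{\left(b \right)} = b 2 \left(-2\right)^{\frac{3}{2}} \left(1 - 2\right) = b 2 \left(- 2 i \sqrt{2}\right) \left(-1\right) = b 4 i \sqrt{2} = 4 i b \sqrt{2}$)
$j{\left(Y \right)} = - Y$ ($j{\left(Y \right)} = 0 - Y = - Y$)
$- 90 j{\left(10 \right)} + m{\left(6 \right)} = - 90 \left(\left(-1\right) 10\right) + 4 i 6 \sqrt{2} = \left(-90\right) \left(-10\right) + 24 i \sqrt{2} = 900 + 24 i \sqrt{2}$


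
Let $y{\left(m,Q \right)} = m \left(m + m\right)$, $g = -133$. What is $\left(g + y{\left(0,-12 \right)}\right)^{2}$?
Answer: $17689$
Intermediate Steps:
$y{\left(m,Q \right)} = 2 m^{2}$ ($y{\left(m,Q \right)} = m 2 m = 2 m^{2}$)
$\left(g + y{\left(0,-12 \right)}\right)^{2} = \left(-133 + 2 \cdot 0^{2}\right)^{2} = \left(-133 + 2 \cdot 0\right)^{2} = \left(-133 + 0\right)^{2} = \left(-133\right)^{2} = 17689$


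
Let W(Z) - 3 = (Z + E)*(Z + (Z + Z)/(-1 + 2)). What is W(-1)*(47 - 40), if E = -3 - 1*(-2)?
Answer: 63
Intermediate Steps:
E = -1 (E = -3 + 2 = -1)
W(Z) = 3 + 3*Z*(-1 + Z) (W(Z) = 3 + (Z - 1)*(Z + (Z + Z)/(-1 + 2)) = 3 + (-1 + Z)*(Z + (2*Z)/1) = 3 + (-1 + Z)*(Z + (2*Z)*1) = 3 + (-1 + Z)*(Z + 2*Z) = 3 + (-1 + Z)*(3*Z) = 3 + 3*Z*(-1 + Z))
W(-1)*(47 - 40) = (3 - 3*(-1) + 3*(-1)²)*(47 - 40) = (3 + 3 + 3*1)*7 = (3 + 3 + 3)*7 = 9*7 = 63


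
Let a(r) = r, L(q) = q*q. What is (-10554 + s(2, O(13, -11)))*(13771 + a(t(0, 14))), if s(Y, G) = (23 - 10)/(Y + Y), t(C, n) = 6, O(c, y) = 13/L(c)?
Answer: -581430731/4 ≈ -1.4536e+8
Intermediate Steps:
L(q) = q**2
O(c, y) = 13/c**2 (O(c, y) = 13/(c**2) = 13/c**2)
s(Y, G) = 13/(2*Y) (s(Y, G) = 13/((2*Y)) = 13*(1/(2*Y)) = 13/(2*Y))
(-10554 + s(2, O(13, -11)))*(13771 + a(t(0, 14))) = (-10554 + (13/2)/2)*(13771 + 6) = (-10554 + (13/2)*(1/2))*13777 = (-10554 + 13/4)*13777 = -42203/4*13777 = -581430731/4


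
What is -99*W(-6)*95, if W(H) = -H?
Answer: -56430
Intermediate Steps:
-99*W(-6)*95 = -(-99)*(-6)*95 = -99*6*95 = -594*95 = -56430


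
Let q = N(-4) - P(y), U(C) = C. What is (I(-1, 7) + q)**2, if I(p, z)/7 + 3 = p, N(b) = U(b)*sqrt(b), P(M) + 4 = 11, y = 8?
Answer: 1161 + 560*I ≈ 1161.0 + 560.0*I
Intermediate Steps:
P(M) = 7 (P(M) = -4 + 11 = 7)
N(b) = b**(3/2) (N(b) = b*sqrt(b) = b**(3/2))
I(p, z) = -21 + 7*p
q = -7 - 8*I (q = (-4)**(3/2) - 1*7 = -8*I - 7 = -7 - 8*I ≈ -7.0 - 8.0*I)
(I(-1, 7) + q)**2 = ((-21 + 7*(-1)) + (-7 - 8*I))**2 = ((-21 - 7) + (-7 - 8*I))**2 = (-28 + (-7 - 8*I))**2 = (-35 - 8*I)**2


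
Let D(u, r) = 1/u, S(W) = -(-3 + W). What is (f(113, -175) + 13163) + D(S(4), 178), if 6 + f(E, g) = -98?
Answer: 13058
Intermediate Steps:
f(E, g) = -104 (f(E, g) = -6 - 98 = -104)
S(W) = 3 - W
(f(113, -175) + 13163) + D(S(4), 178) = (-104 + 13163) + 1/(3 - 1*4) = 13059 + 1/(3 - 4) = 13059 + 1/(-1) = 13059 - 1 = 13058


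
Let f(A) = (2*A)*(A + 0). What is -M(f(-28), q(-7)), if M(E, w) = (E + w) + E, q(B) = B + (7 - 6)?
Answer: -3130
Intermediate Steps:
q(B) = 1 + B (q(B) = B + 1 = 1 + B)
f(A) = 2*A² (f(A) = (2*A)*A = 2*A²)
M(E, w) = w + 2*E
-M(f(-28), q(-7)) = -((1 - 7) + 2*(2*(-28)²)) = -(-6 + 2*(2*784)) = -(-6 + 2*1568) = -(-6 + 3136) = -1*3130 = -3130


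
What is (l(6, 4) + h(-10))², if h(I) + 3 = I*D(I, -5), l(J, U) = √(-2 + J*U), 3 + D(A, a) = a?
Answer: 5951 + 154*√22 ≈ 6673.3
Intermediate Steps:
D(A, a) = -3 + a
h(I) = -3 - 8*I (h(I) = -3 + I*(-3 - 5) = -3 + I*(-8) = -3 - 8*I)
(l(6, 4) + h(-10))² = (√(-2 + 6*4) + (-3 - 8*(-10)))² = (√(-2 + 24) + (-3 + 80))² = (√22 + 77)² = (77 + √22)²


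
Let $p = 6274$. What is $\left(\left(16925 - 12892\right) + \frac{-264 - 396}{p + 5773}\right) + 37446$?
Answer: $\frac{499696853}{12047} \approx 41479.0$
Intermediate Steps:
$\left(\left(16925 - 12892\right) + \frac{-264 - 396}{p + 5773}\right) + 37446 = \left(\left(16925 - 12892\right) + \frac{-264 - 396}{6274 + 5773}\right) + 37446 = \left(4033 - \frac{660}{12047}\right) + 37446 = \frac{48584891}{12047} + 37446 = \frac{499696853}{12047}$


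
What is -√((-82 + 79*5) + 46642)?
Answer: -√46955 ≈ -216.69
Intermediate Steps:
-√((-82 + 79*5) + 46642) = -√((-82 + 395) + 46642) = -√(313 + 46642) = -√46955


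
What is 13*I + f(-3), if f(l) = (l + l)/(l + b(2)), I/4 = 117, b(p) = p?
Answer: 6090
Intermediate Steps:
I = 468 (I = 4*117 = 468)
f(l) = 2*l/(2 + l) (f(l) = (l + l)/(l + 2) = (2*l)/(2 + l) = 2*l/(2 + l))
13*I + f(-3) = 13*468 + 2*(-3)/(2 - 3) = 6084 + 2*(-3)/(-1) = 6084 + 2*(-3)*(-1) = 6084 + 6 = 6090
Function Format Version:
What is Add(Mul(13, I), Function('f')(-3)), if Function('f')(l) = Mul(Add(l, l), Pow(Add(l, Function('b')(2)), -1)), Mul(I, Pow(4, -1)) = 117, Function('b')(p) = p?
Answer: 6090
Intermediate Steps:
I = 468 (I = Mul(4, 117) = 468)
Function('f')(l) = Mul(2, l, Pow(Add(2, l), -1)) (Function('f')(l) = Mul(Add(l, l), Pow(Add(l, 2), -1)) = Mul(Mul(2, l), Pow(Add(2, l), -1)) = Mul(2, l, Pow(Add(2, l), -1)))
Add(Mul(13, I), Function('f')(-3)) = Add(Mul(13, 468), Mul(2, -3, Pow(Add(2, -3), -1))) = Add(6084, Mul(2, -3, Pow(-1, -1))) = Add(6084, Mul(2, -3, -1)) = Add(6084, 6) = 6090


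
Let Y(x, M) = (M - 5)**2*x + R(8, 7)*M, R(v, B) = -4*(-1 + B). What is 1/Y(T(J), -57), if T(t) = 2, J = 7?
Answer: 1/9056 ≈ 0.00011042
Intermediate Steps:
R(v, B) = 4 - 4*B
Y(x, M) = -24*M + x*(-5 + M)**2 (Y(x, M) = (M - 5)**2*x + (4 - 4*7)*M = (-5 + M)**2*x + (4 - 28)*M = x*(-5 + M)**2 - 24*M = -24*M + x*(-5 + M)**2)
1/Y(T(J), -57) = 1/(-24*(-57) + 2*(-5 - 57)**2) = 1/(1368 + 2*(-62)**2) = 1/(1368 + 2*3844) = 1/(1368 + 7688) = 1/9056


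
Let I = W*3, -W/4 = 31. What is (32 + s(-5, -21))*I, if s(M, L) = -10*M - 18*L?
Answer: -171120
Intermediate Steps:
W = -124 (W = -4*31 = -124)
s(M, L) = -18*L - 10*M
I = -372 (I = -124*3 = -372)
(32 + s(-5, -21))*I = (32 + (-18*(-21) - 10*(-5)))*(-372) = (32 + (378 + 50))*(-372) = (32 + 428)*(-372) = 460*(-372) = -171120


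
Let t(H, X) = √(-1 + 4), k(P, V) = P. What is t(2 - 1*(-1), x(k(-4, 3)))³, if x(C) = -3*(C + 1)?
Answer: 3*√3 ≈ 5.1962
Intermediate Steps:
x(C) = -3 - 3*C (x(C) = -3*(1 + C) = -3 - 3*C)
t(H, X) = √3
t(2 - 1*(-1), x(k(-4, 3)))³ = (√3)³ = 3*√3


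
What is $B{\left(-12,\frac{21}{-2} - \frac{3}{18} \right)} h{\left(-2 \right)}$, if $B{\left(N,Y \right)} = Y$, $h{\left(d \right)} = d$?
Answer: $\frac{64}{3} \approx 21.333$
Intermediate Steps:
$B{\left(-12,\frac{21}{-2} - \frac{3}{18} \right)} h{\left(-2 \right)} = \left(\frac{21}{-2} - \frac{3}{18}\right) \left(-2\right) = \left(21 \left(- \frac{1}{2}\right) - \frac{1}{6}\right) \left(-2\right) = \left(- \frac{21}{2} - \frac{1}{6}\right) \left(-2\right) = \left(- \frac{32}{3}\right) \left(-2\right) = \frac{64}{3}$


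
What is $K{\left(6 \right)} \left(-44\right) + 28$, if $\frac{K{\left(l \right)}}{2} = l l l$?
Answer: $-18980$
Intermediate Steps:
$K{\left(l \right)} = 2 l^{3}$ ($K{\left(l \right)} = 2 l l l = 2 l^{2} l = 2 l^{3}$)
$K{\left(6 \right)} \left(-44\right) + 28 = 2 \cdot 6^{3} \left(-44\right) + 28 = 2 \cdot 216 \left(-44\right) + 28 = 432 \left(-44\right) + 28 = -19008 + 28 = -18980$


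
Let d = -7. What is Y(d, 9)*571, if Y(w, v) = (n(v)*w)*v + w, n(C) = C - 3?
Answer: -219835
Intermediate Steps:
n(C) = -3 + C
Y(w, v) = w + v*w*(-3 + v) (Y(w, v) = ((-3 + v)*w)*v + w = (w*(-3 + v))*v + w = v*w*(-3 + v) + w = w + v*w*(-3 + v))
Y(d, 9)*571 = -7*(1 + 9*(-3 + 9))*571 = -7*(1 + 9*6)*571 = -7*(1 + 54)*571 = -7*55*571 = -385*571 = -219835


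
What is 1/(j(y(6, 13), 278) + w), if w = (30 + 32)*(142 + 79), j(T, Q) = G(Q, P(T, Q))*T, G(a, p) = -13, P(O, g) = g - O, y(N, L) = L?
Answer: 1/13533 ≈ 7.3893e-5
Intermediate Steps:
j(T, Q) = -13*T
w = 13702 (w = 62*221 = 13702)
1/(j(y(6, 13), 278) + w) = 1/(-13*13 + 13702) = 1/(-169 + 13702) = 1/13533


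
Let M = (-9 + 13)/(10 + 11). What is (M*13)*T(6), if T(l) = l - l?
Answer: 0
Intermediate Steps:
T(l) = 0
M = 4/21 ≈ 0.19048
(M*13)*T(6) = ((4/21)*13)*0 = (52/21)*0 = 0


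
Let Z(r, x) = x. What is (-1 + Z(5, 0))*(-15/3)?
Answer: 5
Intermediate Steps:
(-1 + Z(5, 0))*(-15/3) = (-1 + 0)*(-15/3) = -(-15)/3 = -1*(-5) = 5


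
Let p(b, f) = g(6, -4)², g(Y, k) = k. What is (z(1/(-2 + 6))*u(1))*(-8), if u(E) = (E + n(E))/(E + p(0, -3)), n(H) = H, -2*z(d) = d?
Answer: 2/17 ≈ 0.11765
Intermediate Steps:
z(d) = -d/2
p(b, f) = 16 (p(b, f) = (-4)² = 16)
u(E) = 2*E/(16 + E) (u(E) = (E + E)/(E + 16) = (2*E)/(16 + E) = 2*E/(16 + E))
(z(1/(-2 + 6))*u(1))*(-8) = ((-1/(2*(-2 + 6)))*(2*1/(16 + 1)))*(-8) = ((-½/4)*(2*1/17))*(-8) = ((-½*¼)*(2*1*(1/17)))*(-8) = -⅛*2/17*(-8) = -1/68*(-8) = 2/17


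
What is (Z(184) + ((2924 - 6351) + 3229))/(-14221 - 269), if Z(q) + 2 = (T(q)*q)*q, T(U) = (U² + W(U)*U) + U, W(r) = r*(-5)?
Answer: 457868564/1449 ≈ 3.1599e+5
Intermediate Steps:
W(r) = -5*r
T(U) = U - 4*U² (T(U) = (U² + (-5*U)*U) + U = (U² - 5*U²) + U = -4*U² + U = U - 4*U²)
Z(q) = -2 + q³*(1 - 4*q) (Z(q) = -2 + ((q*(1 - 4*q))*q)*q = -2 + (q²*(1 - 4*q))*q = -2 + q³*(1 - 4*q))
(Z(184) + ((2924 - 6351) + 3229))/(-14221 - 269) = ((-2 + 184³*(1 - 4*184)) + ((2924 - 6351) + 3229))/(-14221 - 269) = ((-2 + 6229504*(1 - 736)) + (-3427 + 3229))/(-14490) = ((-2 + 6229504*(-735)) - 198)*(-1/14490) = ((-2 - 4578685440) - 198)*(-1/14490) = (-4578685442 - 198)*(-1/14490) = -4578685640*(-1/14490) = 457868564/1449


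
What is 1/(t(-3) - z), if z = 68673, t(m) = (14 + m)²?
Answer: -1/68552 ≈ -1.4587e-5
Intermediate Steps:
1/(t(-3) - z) = 1/((14 - 3)² - 1*68673) = 1/(11² - 68673) = 1/(121 - 68673) = 1/(-68552) = -1/68552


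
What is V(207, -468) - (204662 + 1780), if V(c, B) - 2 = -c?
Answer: -206647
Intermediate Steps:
V(c, B) = 2 - c
V(207, -468) - (204662 + 1780) = (2 - 1*207) - (204662 + 1780) = (2 - 207) - 1*206442 = -205 - 206442 = -206647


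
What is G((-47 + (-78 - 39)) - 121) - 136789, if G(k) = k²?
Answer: -55564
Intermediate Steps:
G((-47 + (-78 - 39)) - 121) - 136789 = ((-47 + (-78 - 39)) - 121)² - 136789 = ((-47 - 117) - 121)² - 136789 = (-164 - 121)² - 136789 = (-285)² - 136789 = 81225 - 136789 = -55564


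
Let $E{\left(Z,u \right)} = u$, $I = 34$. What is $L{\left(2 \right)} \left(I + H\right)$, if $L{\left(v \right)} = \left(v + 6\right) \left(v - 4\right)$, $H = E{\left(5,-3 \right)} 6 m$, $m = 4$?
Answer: $608$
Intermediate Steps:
$H = -72$ ($H = \left(-3\right) 6 \cdot 4 = \left(-18\right) 4 = -72$)
$L{\left(v \right)} = \left(-4 + v\right) \left(6 + v\right)$ ($L{\left(v \right)} = \left(6 + v\right) \left(-4 + v\right) = \left(-4 + v\right) \left(6 + v\right)$)
$L{\left(2 \right)} \left(I + H\right) = \left(-24 + 2^{2} + 2 \cdot 2\right) \left(34 - 72\right) = \left(-24 + 4 + 4\right) \left(-38\right) = \left(-16\right) \left(-38\right) = 608$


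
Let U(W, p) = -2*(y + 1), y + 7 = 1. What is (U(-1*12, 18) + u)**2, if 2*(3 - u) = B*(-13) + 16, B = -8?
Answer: 2209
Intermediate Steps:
y = -6 (y = -7 + 1 = -6)
U(W, p) = 10 (U(W, p) = -2*(-6 + 1) = -2*(-5) = 10)
u = -57 (u = 3 - (-8*(-13) + 16)/2 = 3 - (104 + 16)/2 = 3 - 1/2*120 = 3 - 60 = -57)
(U(-1*12, 18) + u)**2 = (10 - 57)**2 = (-47)**2 = 2209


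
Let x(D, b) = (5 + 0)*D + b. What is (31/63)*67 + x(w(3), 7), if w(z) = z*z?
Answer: 5353/63 ≈ 84.968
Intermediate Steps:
w(z) = z**2
x(D, b) = b + 5*D (x(D, b) = 5*D + b = b + 5*D)
(31/63)*67 + x(w(3), 7) = (31/63)*67 + (7 + 5*3**2) = (31*(1/63))*67 + (7 + 5*9) = (31/63)*67 + (7 + 45) = 2077/63 + 52 = 5353/63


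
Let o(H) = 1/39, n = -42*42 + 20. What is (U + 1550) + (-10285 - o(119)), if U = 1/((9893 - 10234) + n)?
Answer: -78920961/9035 ≈ -8735.0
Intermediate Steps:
n = -1744 (n = -1764 + 20 = -1744)
o(H) = 1/39
U = -1/2085 (U = 1/((9893 - 10234) - 1744) = 1/(-341 - 1744) = 1/(-2085) = -1/2085 ≈ -0.00047962)
(U + 1550) + (-10285 - o(119)) = (-1/2085 + 1550) + (-10285 - 1*1/39) = 3231749/2085 + (-10285 - 1/39) = 3231749/2085 - 401116/39 = -78920961/9035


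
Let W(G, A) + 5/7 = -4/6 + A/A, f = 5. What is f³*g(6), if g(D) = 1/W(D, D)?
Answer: -2625/8 ≈ -328.13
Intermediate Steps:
W(G, A) = -8/21 (W(G, A) = -5/7 + (-4/6 + A/A) = -5/7 + (-4*⅙ + 1) = -5/7 + (-⅔ + 1) = -5/7 + ⅓ = -8/21)
g(D) = -21/8 (g(D) = 1/(-8/21) = -21/8)
f³*g(6) = 5³*(-21/8) = 125*(-21/8) = -2625/8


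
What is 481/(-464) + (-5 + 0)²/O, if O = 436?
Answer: -49529/50576 ≈ -0.97930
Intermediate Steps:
481/(-464) + (-5 + 0)²/O = 481/(-464) + (-5 + 0)²/436 = 481*(-1/464) + (-5)²*(1/436) = -481/464 + 25*(1/436) = -481/464 + 25/436 = -49529/50576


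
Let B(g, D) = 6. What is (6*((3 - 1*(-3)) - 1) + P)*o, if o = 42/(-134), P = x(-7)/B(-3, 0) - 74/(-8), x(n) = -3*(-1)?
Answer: -3339/268 ≈ -12.459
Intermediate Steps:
x(n) = 3
P = 39/4 (P = 3/6 - 74/(-8) = 3*(⅙) - 74*(-⅛) = ½ + 37/4 = 39/4 ≈ 9.7500)
o = -21/67 (o = 42*(-1/134) = -21/67 ≈ -0.31343)
(6*((3 - 1*(-3)) - 1) + P)*o = (6*((3 - 1*(-3)) - 1) + 39/4)*(-21/67) = (6*((3 + 3) - 1) + 39/4)*(-21/67) = (6*(6 - 1) + 39/4)*(-21/67) = (6*5 + 39/4)*(-21/67) = (30 + 39/4)*(-21/67) = (159/4)*(-21/67) = -3339/268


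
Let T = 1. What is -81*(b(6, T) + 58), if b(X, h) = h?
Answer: -4779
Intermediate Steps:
-81*(b(6, T) + 58) = -81*(1 + 58) = -81*59 = -4779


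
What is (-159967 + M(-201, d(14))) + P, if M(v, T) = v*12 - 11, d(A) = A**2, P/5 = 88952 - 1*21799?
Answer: 173375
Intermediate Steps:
P = 335765 (P = 5*(88952 - 1*21799) = 5*(88952 - 21799) = 5*67153 = 335765)
M(v, T) = -11 + 12*v (M(v, T) = 12*v - 11 = -11 + 12*v)
(-159967 + M(-201, d(14))) + P = (-159967 + (-11 + 12*(-201))) + 335765 = (-159967 + (-11 - 2412)) + 335765 = (-159967 - 2423) + 335765 = -162390 + 335765 = 173375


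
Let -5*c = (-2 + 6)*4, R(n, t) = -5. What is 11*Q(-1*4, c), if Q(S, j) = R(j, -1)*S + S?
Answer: 176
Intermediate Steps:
c = -16/5 (c = -(-2 + 6)*4/5 = -4*4/5 = -1/5*16 = -16/5 ≈ -3.2000)
Q(S, j) = -4*S (Q(S, j) = -5*S + S = -4*S)
11*Q(-1*4, c) = 11*(-(-4)*4) = 11*(-4*(-4)) = 11*16 = 176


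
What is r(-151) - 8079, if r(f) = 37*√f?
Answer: -8079 + 37*I*√151 ≈ -8079.0 + 454.66*I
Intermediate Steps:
r(-151) - 8079 = 37*√(-151) - 8079 = 37*(I*√151) - 8079 = 37*I*√151 - 8079 = -8079 + 37*I*√151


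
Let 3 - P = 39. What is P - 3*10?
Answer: -66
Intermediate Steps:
P = -36 (P = 3 - 1*39 = 3 - 39 = -36)
P - 3*10 = -36 - 3*10 = -36 - 30 = -66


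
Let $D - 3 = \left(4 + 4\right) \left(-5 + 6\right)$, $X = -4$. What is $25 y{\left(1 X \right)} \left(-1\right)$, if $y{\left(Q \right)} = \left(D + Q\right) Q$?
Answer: $700$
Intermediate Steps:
$D = 11$ ($D = 3 + \left(4 + 4\right) \left(-5 + 6\right) = 3 + 8 \cdot 1 = 3 + 8 = 11$)
$y{\left(Q \right)} = Q \left(11 + Q\right)$ ($y{\left(Q \right)} = \left(11 + Q\right) Q = Q \left(11 + Q\right)$)
$25 y{\left(1 X \right)} \left(-1\right) = 25 \cdot 1 \left(-4\right) \left(11 + 1 \left(-4\right)\right) \left(-1\right) = 25 \left(- 4 \left(11 - 4\right)\right) \left(-1\right) = 25 \left(\left(-4\right) 7\right) \left(-1\right) = 25 \left(-28\right) \left(-1\right) = \left(-700\right) \left(-1\right) = 700$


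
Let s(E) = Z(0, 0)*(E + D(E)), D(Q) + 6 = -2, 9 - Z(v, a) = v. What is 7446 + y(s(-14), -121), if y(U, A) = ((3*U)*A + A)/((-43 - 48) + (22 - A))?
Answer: 458945/52 ≈ 8825.9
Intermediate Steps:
Z(v, a) = 9 - v
D(Q) = -8 (D(Q) = -6 - 2 = -8)
s(E) = -72 + 9*E (s(E) = (9 - 1*0)*(E - 8) = (9 + 0)*(-8 + E) = 9*(-8 + E) = -72 + 9*E)
y(U, A) = (A + 3*A*U)/(-69 - A) (y(U, A) = (3*A*U + A)/(-91 + (22 - A)) = (A + 3*A*U)/(-69 - A))
7446 + y(s(-14), -121) = 7446 - 1*(-121)*(1 + 3*(-72 + 9*(-14)))/(69 - 121) = 7446 - 1*(-121)*(1 + 3*(-72 - 126))/(-52) = 7446 - 1*(-121)*(-1/52)*(1 + 3*(-198)) = 7446 - 1*(-121)*(-1/52)*(1 - 594) = 7446 - 1*(-121)*(-1/52)*(-593) = 7446 + 71753/52 = 458945/52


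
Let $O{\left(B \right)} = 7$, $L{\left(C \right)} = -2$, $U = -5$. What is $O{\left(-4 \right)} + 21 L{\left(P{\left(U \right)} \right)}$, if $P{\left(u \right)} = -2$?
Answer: $-35$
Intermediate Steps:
$O{\left(-4 \right)} + 21 L{\left(P{\left(U \right)} \right)} = 7 + 21 \left(-2\right) = 7 - 42 = -35$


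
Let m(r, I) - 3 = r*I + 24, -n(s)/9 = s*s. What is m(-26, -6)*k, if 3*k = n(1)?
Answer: -549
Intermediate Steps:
n(s) = -9*s**2 (n(s) = -9*s*s = -9*s**2)
m(r, I) = 27 + I*r (m(r, I) = 3 + (r*I + 24) = 3 + (I*r + 24) = 3 + (24 + I*r) = 27 + I*r)
k = -3 (k = (-9*1**2)/3 = (-9*1)/3 = (1/3)*(-9) = -3)
m(-26, -6)*k = (27 - 6*(-26))*(-3) = (27 + 156)*(-3) = 183*(-3) = -549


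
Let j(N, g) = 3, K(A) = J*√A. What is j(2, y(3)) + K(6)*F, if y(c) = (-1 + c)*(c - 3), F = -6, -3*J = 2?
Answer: 3 + 4*√6 ≈ 12.798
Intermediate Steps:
J = -⅔ (J = -⅓*2 = -⅔ ≈ -0.66667)
K(A) = -2*√A/3
y(c) = (-1 + c)*(-3 + c)
j(2, y(3)) + K(6)*F = 3 - 2*√6/3*(-6) = 3 + 4*√6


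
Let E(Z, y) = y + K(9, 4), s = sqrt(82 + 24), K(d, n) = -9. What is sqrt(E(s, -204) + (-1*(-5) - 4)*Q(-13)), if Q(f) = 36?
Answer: I*sqrt(177) ≈ 13.304*I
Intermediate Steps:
s = sqrt(106) ≈ 10.296
E(Z, y) = -9 + y (E(Z, y) = y - 9 = -9 + y)
sqrt(E(s, -204) + (-1*(-5) - 4)*Q(-13)) = sqrt((-9 - 204) + (-1*(-5) - 4)*36) = sqrt(-213 + (5 - 4)*36) = sqrt(-213 + 1*36) = sqrt(-213 + 36) = sqrt(-177) = I*sqrt(177)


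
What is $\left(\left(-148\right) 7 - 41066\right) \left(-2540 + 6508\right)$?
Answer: $-167060736$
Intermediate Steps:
$\left(\left(-148\right) 7 - 41066\right) \left(-2540 + 6508\right) = \left(-1036 - 41066\right) 3968 = \left(-42102\right) 3968 = -167060736$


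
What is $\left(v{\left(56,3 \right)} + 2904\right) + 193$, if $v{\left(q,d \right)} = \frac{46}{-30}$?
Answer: $\frac{46432}{15} \approx 3095.5$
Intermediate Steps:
$v{\left(q,d \right)} = - \frac{23}{15}$ ($v{\left(q,d \right)} = 46 \left(- \frac{1}{30}\right) = - \frac{23}{15}$)
$\left(v{\left(56,3 \right)} + 2904\right) + 193 = \left(- \frac{23}{15} + 2904\right) + 193 = \frac{43537}{15} + 193 = \frac{46432}{15}$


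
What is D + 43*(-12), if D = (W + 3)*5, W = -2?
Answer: -511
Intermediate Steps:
D = 5 (D = (-2 + 3)*5 = 1*5 = 5)
D + 43*(-12) = 5 + 43*(-12) = 5 - 516 = -511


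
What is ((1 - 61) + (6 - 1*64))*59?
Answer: -6962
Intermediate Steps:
((1 - 61) + (6 - 1*64))*59 = (-60 + (6 - 64))*59 = (-60 - 58)*59 = -118*59 = -6962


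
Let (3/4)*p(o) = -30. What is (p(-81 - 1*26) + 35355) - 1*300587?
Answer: -265272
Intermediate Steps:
p(o) = -40 (p(o) = (4/3)*(-30) = -40)
(p(-81 - 1*26) + 35355) - 1*300587 = (-40 + 35355) - 1*300587 = 35315 - 300587 = -265272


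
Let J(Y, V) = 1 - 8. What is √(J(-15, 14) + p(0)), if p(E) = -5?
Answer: 2*I*√3 ≈ 3.4641*I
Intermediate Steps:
J(Y, V) = -7
√(J(-15, 14) + p(0)) = √(-7 - 5) = √(-12) = 2*I*√3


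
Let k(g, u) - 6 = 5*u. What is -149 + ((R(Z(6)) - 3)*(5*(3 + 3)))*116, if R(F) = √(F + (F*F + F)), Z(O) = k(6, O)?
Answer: -10589 + 20880*√38 ≈ 1.1812e+5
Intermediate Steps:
k(g, u) = 6 + 5*u
Z(O) = 6 + 5*O
R(F) = √(F² + 2*F) (R(F) = √(F + (F² + F)) = √(F + (F + F²)) = √(F² + 2*F))
-149 + ((R(Z(6)) - 3)*(5*(3 + 3)))*116 = -149 + ((√((6 + 5*6)*(2 + (6 + 5*6))) - 3)*(5*(3 + 3)))*116 = -149 + ((√((6 + 30)*(2 + (6 + 30))) - 3)*(5*6))*116 = -149 + ((√(36*(2 + 36)) - 3)*30)*116 = -149 + ((√(36*38) - 3)*30)*116 = -149 + ((√1368 - 3)*30)*116 = -149 + ((6*√38 - 3)*30)*116 = -149 + ((-3 + 6*√38)*30)*116 = -149 + (-90 + 180*√38)*116 = -149 + (-10440 + 20880*√38) = -10589 + 20880*√38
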